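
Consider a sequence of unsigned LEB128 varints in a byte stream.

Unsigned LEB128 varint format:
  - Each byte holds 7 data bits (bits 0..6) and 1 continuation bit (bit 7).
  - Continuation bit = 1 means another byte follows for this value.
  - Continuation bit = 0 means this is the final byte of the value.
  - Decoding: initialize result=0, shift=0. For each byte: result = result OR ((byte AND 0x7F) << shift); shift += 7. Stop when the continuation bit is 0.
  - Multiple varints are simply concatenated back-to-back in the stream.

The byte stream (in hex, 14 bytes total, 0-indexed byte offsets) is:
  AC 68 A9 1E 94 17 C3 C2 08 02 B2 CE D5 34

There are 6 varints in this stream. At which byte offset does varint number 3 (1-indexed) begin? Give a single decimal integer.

Answer: 4

Derivation:
  byte[0]=0xAC cont=1 payload=0x2C=44: acc |= 44<<0 -> acc=44 shift=7
  byte[1]=0x68 cont=0 payload=0x68=104: acc |= 104<<7 -> acc=13356 shift=14 [end]
Varint 1: bytes[0:2] = AC 68 -> value 13356 (2 byte(s))
  byte[2]=0xA9 cont=1 payload=0x29=41: acc |= 41<<0 -> acc=41 shift=7
  byte[3]=0x1E cont=0 payload=0x1E=30: acc |= 30<<7 -> acc=3881 shift=14 [end]
Varint 2: bytes[2:4] = A9 1E -> value 3881 (2 byte(s))
  byte[4]=0x94 cont=1 payload=0x14=20: acc |= 20<<0 -> acc=20 shift=7
  byte[5]=0x17 cont=0 payload=0x17=23: acc |= 23<<7 -> acc=2964 shift=14 [end]
Varint 3: bytes[4:6] = 94 17 -> value 2964 (2 byte(s))
  byte[6]=0xC3 cont=1 payload=0x43=67: acc |= 67<<0 -> acc=67 shift=7
  byte[7]=0xC2 cont=1 payload=0x42=66: acc |= 66<<7 -> acc=8515 shift=14
  byte[8]=0x08 cont=0 payload=0x08=8: acc |= 8<<14 -> acc=139587 shift=21 [end]
Varint 4: bytes[6:9] = C3 C2 08 -> value 139587 (3 byte(s))
  byte[9]=0x02 cont=0 payload=0x02=2: acc |= 2<<0 -> acc=2 shift=7 [end]
Varint 5: bytes[9:10] = 02 -> value 2 (1 byte(s))
  byte[10]=0xB2 cont=1 payload=0x32=50: acc |= 50<<0 -> acc=50 shift=7
  byte[11]=0xCE cont=1 payload=0x4E=78: acc |= 78<<7 -> acc=10034 shift=14
  byte[12]=0xD5 cont=1 payload=0x55=85: acc |= 85<<14 -> acc=1402674 shift=21
  byte[13]=0x34 cont=0 payload=0x34=52: acc |= 52<<21 -> acc=110454578 shift=28 [end]
Varint 6: bytes[10:14] = B2 CE D5 34 -> value 110454578 (4 byte(s))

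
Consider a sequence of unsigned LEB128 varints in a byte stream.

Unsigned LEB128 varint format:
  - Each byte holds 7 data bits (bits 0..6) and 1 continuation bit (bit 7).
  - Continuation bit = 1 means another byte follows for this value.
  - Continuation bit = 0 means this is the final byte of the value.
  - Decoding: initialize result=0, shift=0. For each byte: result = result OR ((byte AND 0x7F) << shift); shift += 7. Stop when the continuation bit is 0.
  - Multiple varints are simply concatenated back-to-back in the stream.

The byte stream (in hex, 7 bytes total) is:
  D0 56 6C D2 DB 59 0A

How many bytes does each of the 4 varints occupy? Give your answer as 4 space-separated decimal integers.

Answer: 2 1 3 1

Derivation:
  byte[0]=0xD0 cont=1 payload=0x50=80: acc |= 80<<0 -> acc=80 shift=7
  byte[1]=0x56 cont=0 payload=0x56=86: acc |= 86<<7 -> acc=11088 shift=14 [end]
Varint 1: bytes[0:2] = D0 56 -> value 11088 (2 byte(s))
  byte[2]=0x6C cont=0 payload=0x6C=108: acc |= 108<<0 -> acc=108 shift=7 [end]
Varint 2: bytes[2:3] = 6C -> value 108 (1 byte(s))
  byte[3]=0xD2 cont=1 payload=0x52=82: acc |= 82<<0 -> acc=82 shift=7
  byte[4]=0xDB cont=1 payload=0x5B=91: acc |= 91<<7 -> acc=11730 shift=14
  byte[5]=0x59 cont=0 payload=0x59=89: acc |= 89<<14 -> acc=1469906 shift=21 [end]
Varint 3: bytes[3:6] = D2 DB 59 -> value 1469906 (3 byte(s))
  byte[6]=0x0A cont=0 payload=0x0A=10: acc |= 10<<0 -> acc=10 shift=7 [end]
Varint 4: bytes[6:7] = 0A -> value 10 (1 byte(s))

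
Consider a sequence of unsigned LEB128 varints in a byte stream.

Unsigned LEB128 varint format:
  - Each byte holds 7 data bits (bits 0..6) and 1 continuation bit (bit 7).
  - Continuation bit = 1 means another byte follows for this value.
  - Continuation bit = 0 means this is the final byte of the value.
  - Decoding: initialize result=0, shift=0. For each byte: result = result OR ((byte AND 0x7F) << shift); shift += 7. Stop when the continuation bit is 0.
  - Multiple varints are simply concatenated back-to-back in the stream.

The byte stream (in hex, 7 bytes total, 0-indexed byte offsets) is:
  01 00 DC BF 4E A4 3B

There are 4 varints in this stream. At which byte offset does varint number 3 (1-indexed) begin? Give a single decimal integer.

Answer: 2

Derivation:
  byte[0]=0x01 cont=0 payload=0x01=1: acc |= 1<<0 -> acc=1 shift=7 [end]
Varint 1: bytes[0:1] = 01 -> value 1 (1 byte(s))
  byte[1]=0x00 cont=0 payload=0x00=0: acc |= 0<<0 -> acc=0 shift=7 [end]
Varint 2: bytes[1:2] = 00 -> value 0 (1 byte(s))
  byte[2]=0xDC cont=1 payload=0x5C=92: acc |= 92<<0 -> acc=92 shift=7
  byte[3]=0xBF cont=1 payload=0x3F=63: acc |= 63<<7 -> acc=8156 shift=14
  byte[4]=0x4E cont=0 payload=0x4E=78: acc |= 78<<14 -> acc=1286108 shift=21 [end]
Varint 3: bytes[2:5] = DC BF 4E -> value 1286108 (3 byte(s))
  byte[5]=0xA4 cont=1 payload=0x24=36: acc |= 36<<0 -> acc=36 shift=7
  byte[6]=0x3B cont=0 payload=0x3B=59: acc |= 59<<7 -> acc=7588 shift=14 [end]
Varint 4: bytes[5:7] = A4 3B -> value 7588 (2 byte(s))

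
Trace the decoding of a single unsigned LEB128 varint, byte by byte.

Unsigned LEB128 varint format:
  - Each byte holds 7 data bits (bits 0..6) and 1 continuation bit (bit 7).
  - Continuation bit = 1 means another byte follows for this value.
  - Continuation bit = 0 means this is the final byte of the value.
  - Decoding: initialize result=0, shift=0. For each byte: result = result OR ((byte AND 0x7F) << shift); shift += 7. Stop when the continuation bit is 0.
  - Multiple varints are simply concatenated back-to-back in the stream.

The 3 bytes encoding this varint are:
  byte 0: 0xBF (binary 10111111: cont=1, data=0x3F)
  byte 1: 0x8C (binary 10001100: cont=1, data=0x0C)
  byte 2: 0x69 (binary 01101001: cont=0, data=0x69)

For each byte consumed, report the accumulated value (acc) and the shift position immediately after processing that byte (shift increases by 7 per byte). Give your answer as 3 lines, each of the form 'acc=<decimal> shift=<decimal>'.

byte 0=0xBF: payload=0x3F=63, contrib = 63<<0 = 63; acc -> 63, shift -> 7
byte 1=0x8C: payload=0x0C=12, contrib = 12<<7 = 1536; acc -> 1599, shift -> 14
byte 2=0x69: payload=0x69=105, contrib = 105<<14 = 1720320; acc -> 1721919, shift -> 21

Answer: acc=63 shift=7
acc=1599 shift=14
acc=1721919 shift=21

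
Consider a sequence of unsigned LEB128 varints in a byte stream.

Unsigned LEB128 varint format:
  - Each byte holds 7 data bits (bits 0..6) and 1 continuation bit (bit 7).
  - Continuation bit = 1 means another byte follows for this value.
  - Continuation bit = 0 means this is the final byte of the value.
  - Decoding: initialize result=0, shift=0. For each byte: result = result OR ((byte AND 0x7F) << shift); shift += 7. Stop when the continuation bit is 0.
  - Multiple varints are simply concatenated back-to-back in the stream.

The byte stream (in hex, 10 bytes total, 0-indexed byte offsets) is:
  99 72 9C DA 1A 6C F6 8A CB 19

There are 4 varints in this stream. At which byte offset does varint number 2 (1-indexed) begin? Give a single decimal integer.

Answer: 2

Derivation:
  byte[0]=0x99 cont=1 payload=0x19=25: acc |= 25<<0 -> acc=25 shift=7
  byte[1]=0x72 cont=0 payload=0x72=114: acc |= 114<<7 -> acc=14617 shift=14 [end]
Varint 1: bytes[0:2] = 99 72 -> value 14617 (2 byte(s))
  byte[2]=0x9C cont=1 payload=0x1C=28: acc |= 28<<0 -> acc=28 shift=7
  byte[3]=0xDA cont=1 payload=0x5A=90: acc |= 90<<7 -> acc=11548 shift=14
  byte[4]=0x1A cont=0 payload=0x1A=26: acc |= 26<<14 -> acc=437532 shift=21 [end]
Varint 2: bytes[2:5] = 9C DA 1A -> value 437532 (3 byte(s))
  byte[5]=0x6C cont=0 payload=0x6C=108: acc |= 108<<0 -> acc=108 shift=7 [end]
Varint 3: bytes[5:6] = 6C -> value 108 (1 byte(s))
  byte[6]=0xF6 cont=1 payload=0x76=118: acc |= 118<<0 -> acc=118 shift=7
  byte[7]=0x8A cont=1 payload=0x0A=10: acc |= 10<<7 -> acc=1398 shift=14
  byte[8]=0xCB cont=1 payload=0x4B=75: acc |= 75<<14 -> acc=1230198 shift=21
  byte[9]=0x19 cont=0 payload=0x19=25: acc |= 25<<21 -> acc=53658998 shift=28 [end]
Varint 4: bytes[6:10] = F6 8A CB 19 -> value 53658998 (4 byte(s))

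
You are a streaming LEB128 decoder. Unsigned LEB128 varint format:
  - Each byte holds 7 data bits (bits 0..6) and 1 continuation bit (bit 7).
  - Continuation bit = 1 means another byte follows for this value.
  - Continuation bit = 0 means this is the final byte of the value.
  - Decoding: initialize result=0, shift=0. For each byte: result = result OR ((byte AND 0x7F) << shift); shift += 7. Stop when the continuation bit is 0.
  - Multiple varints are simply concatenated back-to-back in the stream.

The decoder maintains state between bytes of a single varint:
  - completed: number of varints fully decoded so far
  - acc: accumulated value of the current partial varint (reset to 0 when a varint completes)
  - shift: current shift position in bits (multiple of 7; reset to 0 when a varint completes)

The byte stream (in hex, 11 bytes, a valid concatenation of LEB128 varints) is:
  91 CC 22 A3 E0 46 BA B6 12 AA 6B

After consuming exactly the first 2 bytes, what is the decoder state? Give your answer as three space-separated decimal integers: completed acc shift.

byte[0]=0x91 cont=1 payload=0x11: acc |= 17<<0 -> completed=0 acc=17 shift=7
byte[1]=0xCC cont=1 payload=0x4C: acc |= 76<<7 -> completed=0 acc=9745 shift=14

Answer: 0 9745 14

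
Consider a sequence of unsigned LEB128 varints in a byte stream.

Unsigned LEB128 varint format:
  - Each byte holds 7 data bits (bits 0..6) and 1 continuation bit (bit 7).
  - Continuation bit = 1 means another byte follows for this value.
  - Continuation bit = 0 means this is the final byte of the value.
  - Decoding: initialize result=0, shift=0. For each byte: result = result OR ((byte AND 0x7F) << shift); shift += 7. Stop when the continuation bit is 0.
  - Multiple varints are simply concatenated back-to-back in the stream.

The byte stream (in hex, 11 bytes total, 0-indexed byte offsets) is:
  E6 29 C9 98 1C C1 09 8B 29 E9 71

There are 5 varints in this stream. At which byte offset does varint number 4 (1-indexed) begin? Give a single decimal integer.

  byte[0]=0xE6 cont=1 payload=0x66=102: acc |= 102<<0 -> acc=102 shift=7
  byte[1]=0x29 cont=0 payload=0x29=41: acc |= 41<<7 -> acc=5350 shift=14 [end]
Varint 1: bytes[0:2] = E6 29 -> value 5350 (2 byte(s))
  byte[2]=0xC9 cont=1 payload=0x49=73: acc |= 73<<0 -> acc=73 shift=7
  byte[3]=0x98 cont=1 payload=0x18=24: acc |= 24<<7 -> acc=3145 shift=14
  byte[4]=0x1C cont=0 payload=0x1C=28: acc |= 28<<14 -> acc=461897 shift=21 [end]
Varint 2: bytes[2:5] = C9 98 1C -> value 461897 (3 byte(s))
  byte[5]=0xC1 cont=1 payload=0x41=65: acc |= 65<<0 -> acc=65 shift=7
  byte[6]=0x09 cont=0 payload=0x09=9: acc |= 9<<7 -> acc=1217 shift=14 [end]
Varint 3: bytes[5:7] = C1 09 -> value 1217 (2 byte(s))
  byte[7]=0x8B cont=1 payload=0x0B=11: acc |= 11<<0 -> acc=11 shift=7
  byte[8]=0x29 cont=0 payload=0x29=41: acc |= 41<<7 -> acc=5259 shift=14 [end]
Varint 4: bytes[7:9] = 8B 29 -> value 5259 (2 byte(s))
  byte[9]=0xE9 cont=1 payload=0x69=105: acc |= 105<<0 -> acc=105 shift=7
  byte[10]=0x71 cont=0 payload=0x71=113: acc |= 113<<7 -> acc=14569 shift=14 [end]
Varint 5: bytes[9:11] = E9 71 -> value 14569 (2 byte(s))

Answer: 7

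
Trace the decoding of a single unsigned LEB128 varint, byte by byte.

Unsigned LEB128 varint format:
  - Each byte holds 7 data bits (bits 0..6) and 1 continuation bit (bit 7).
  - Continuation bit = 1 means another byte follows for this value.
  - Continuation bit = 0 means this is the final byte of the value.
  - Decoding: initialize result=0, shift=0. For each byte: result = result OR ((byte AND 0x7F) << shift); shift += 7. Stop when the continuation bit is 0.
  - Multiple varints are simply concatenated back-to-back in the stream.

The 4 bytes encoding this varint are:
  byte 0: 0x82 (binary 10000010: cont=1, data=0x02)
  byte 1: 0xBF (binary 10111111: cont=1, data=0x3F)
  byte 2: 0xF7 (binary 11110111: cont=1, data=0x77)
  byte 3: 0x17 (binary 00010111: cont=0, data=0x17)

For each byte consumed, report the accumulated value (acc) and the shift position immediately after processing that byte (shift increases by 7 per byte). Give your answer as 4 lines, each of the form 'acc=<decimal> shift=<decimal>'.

byte 0=0x82: payload=0x02=2, contrib = 2<<0 = 2; acc -> 2, shift -> 7
byte 1=0xBF: payload=0x3F=63, contrib = 63<<7 = 8064; acc -> 8066, shift -> 14
byte 2=0xF7: payload=0x77=119, contrib = 119<<14 = 1949696; acc -> 1957762, shift -> 21
byte 3=0x17: payload=0x17=23, contrib = 23<<21 = 48234496; acc -> 50192258, shift -> 28

Answer: acc=2 shift=7
acc=8066 shift=14
acc=1957762 shift=21
acc=50192258 shift=28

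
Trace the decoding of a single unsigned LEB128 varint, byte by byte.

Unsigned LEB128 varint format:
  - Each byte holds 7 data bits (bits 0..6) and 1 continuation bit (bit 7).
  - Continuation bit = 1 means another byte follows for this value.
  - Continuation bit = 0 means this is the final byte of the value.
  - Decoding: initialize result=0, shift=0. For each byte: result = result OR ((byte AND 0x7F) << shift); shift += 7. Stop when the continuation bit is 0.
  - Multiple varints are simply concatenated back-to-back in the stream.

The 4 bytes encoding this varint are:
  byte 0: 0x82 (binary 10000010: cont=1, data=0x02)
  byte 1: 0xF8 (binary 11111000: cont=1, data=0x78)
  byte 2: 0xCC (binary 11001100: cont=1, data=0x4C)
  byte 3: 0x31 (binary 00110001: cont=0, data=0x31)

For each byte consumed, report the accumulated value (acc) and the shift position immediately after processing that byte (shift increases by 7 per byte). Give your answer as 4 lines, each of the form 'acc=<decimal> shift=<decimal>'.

Answer: acc=2 shift=7
acc=15362 shift=14
acc=1260546 shift=21
acc=104020994 shift=28

Derivation:
byte 0=0x82: payload=0x02=2, contrib = 2<<0 = 2; acc -> 2, shift -> 7
byte 1=0xF8: payload=0x78=120, contrib = 120<<7 = 15360; acc -> 15362, shift -> 14
byte 2=0xCC: payload=0x4C=76, contrib = 76<<14 = 1245184; acc -> 1260546, shift -> 21
byte 3=0x31: payload=0x31=49, contrib = 49<<21 = 102760448; acc -> 104020994, shift -> 28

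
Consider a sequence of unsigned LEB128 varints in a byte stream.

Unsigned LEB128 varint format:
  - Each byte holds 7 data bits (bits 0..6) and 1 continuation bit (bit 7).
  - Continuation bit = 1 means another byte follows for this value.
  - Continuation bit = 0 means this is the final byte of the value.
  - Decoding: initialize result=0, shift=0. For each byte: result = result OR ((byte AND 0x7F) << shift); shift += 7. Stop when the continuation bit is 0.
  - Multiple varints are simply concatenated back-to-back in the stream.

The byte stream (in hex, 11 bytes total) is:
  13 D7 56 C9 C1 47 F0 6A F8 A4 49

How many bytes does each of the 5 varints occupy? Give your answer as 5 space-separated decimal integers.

  byte[0]=0x13 cont=0 payload=0x13=19: acc |= 19<<0 -> acc=19 shift=7 [end]
Varint 1: bytes[0:1] = 13 -> value 19 (1 byte(s))
  byte[1]=0xD7 cont=1 payload=0x57=87: acc |= 87<<0 -> acc=87 shift=7
  byte[2]=0x56 cont=0 payload=0x56=86: acc |= 86<<7 -> acc=11095 shift=14 [end]
Varint 2: bytes[1:3] = D7 56 -> value 11095 (2 byte(s))
  byte[3]=0xC9 cont=1 payload=0x49=73: acc |= 73<<0 -> acc=73 shift=7
  byte[4]=0xC1 cont=1 payload=0x41=65: acc |= 65<<7 -> acc=8393 shift=14
  byte[5]=0x47 cont=0 payload=0x47=71: acc |= 71<<14 -> acc=1171657 shift=21 [end]
Varint 3: bytes[3:6] = C9 C1 47 -> value 1171657 (3 byte(s))
  byte[6]=0xF0 cont=1 payload=0x70=112: acc |= 112<<0 -> acc=112 shift=7
  byte[7]=0x6A cont=0 payload=0x6A=106: acc |= 106<<7 -> acc=13680 shift=14 [end]
Varint 4: bytes[6:8] = F0 6A -> value 13680 (2 byte(s))
  byte[8]=0xF8 cont=1 payload=0x78=120: acc |= 120<<0 -> acc=120 shift=7
  byte[9]=0xA4 cont=1 payload=0x24=36: acc |= 36<<7 -> acc=4728 shift=14
  byte[10]=0x49 cont=0 payload=0x49=73: acc |= 73<<14 -> acc=1200760 shift=21 [end]
Varint 5: bytes[8:11] = F8 A4 49 -> value 1200760 (3 byte(s))

Answer: 1 2 3 2 3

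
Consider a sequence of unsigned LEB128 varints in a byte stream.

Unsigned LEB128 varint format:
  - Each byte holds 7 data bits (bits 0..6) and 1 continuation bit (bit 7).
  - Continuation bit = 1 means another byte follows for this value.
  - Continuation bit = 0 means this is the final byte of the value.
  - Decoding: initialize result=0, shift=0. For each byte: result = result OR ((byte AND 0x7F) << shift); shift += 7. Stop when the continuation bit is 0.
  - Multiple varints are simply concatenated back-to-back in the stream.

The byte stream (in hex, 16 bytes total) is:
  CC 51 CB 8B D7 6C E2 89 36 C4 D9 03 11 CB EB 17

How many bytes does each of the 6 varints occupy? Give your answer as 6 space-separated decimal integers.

Answer: 2 4 3 3 1 3

Derivation:
  byte[0]=0xCC cont=1 payload=0x4C=76: acc |= 76<<0 -> acc=76 shift=7
  byte[1]=0x51 cont=0 payload=0x51=81: acc |= 81<<7 -> acc=10444 shift=14 [end]
Varint 1: bytes[0:2] = CC 51 -> value 10444 (2 byte(s))
  byte[2]=0xCB cont=1 payload=0x4B=75: acc |= 75<<0 -> acc=75 shift=7
  byte[3]=0x8B cont=1 payload=0x0B=11: acc |= 11<<7 -> acc=1483 shift=14
  byte[4]=0xD7 cont=1 payload=0x57=87: acc |= 87<<14 -> acc=1426891 shift=21
  byte[5]=0x6C cont=0 payload=0x6C=108: acc |= 108<<21 -> acc=227919307 shift=28 [end]
Varint 2: bytes[2:6] = CB 8B D7 6C -> value 227919307 (4 byte(s))
  byte[6]=0xE2 cont=1 payload=0x62=98: acc |= 98<<0 -> acc=98 shift=7
  byte[7]=0x89 cont=1 payload=0x09=9: acc |= 9<<7 -> acc=1250 shift=14
  byte[8]=0x36 cont=0 payload=0x36=54: acc |= 54<<14 -> acc=885986 shift=21 [end]
Varint 3: bytes[6:9] = E2 89 36 -> value 885986 (3 byte(s))
  byte[9]=0xC4 cont=1 payload=0x44=68: acc |= 68<<0 -> acc=68 shift=7
  byte[10]=0xD9 cont=1 payload=0x59=89: acc |= 89<<7 -> acc=11460 shift=14
  byte[11]=0x03 cont=0 payload=0x03=3: acc |= 3<<14 -> acc=60612 shift=21 [end]
Varint 4: bytes[9:12] = C4 D9 03 -> value 60612 (3 byte(s))
  byte[12]=0x11 cont=0 payload=0x11=17: acc |= 17<<0 -> acc=17 shift=7 [end]
Varint 5: bytes[12:13] = 11 -> value 17 (1 byte(s))
  byte[13]=0xCB cont=1 payload=0x4B=75: acc |= 75<<0 -> acc=75 shift=7
  byte[14]=0xEB cont=1 payload=0x6B=107: acc |= 107<<7 -> acc=13771 shift=14
  byte[15]=0x17 cont=0 payload=0x17=23: acc |= 23<<14 -> acc=390603 shift=21 [end]
Varint 6: bytes[13:16] = CB EB 17 -> value 390603 (3 byte(s))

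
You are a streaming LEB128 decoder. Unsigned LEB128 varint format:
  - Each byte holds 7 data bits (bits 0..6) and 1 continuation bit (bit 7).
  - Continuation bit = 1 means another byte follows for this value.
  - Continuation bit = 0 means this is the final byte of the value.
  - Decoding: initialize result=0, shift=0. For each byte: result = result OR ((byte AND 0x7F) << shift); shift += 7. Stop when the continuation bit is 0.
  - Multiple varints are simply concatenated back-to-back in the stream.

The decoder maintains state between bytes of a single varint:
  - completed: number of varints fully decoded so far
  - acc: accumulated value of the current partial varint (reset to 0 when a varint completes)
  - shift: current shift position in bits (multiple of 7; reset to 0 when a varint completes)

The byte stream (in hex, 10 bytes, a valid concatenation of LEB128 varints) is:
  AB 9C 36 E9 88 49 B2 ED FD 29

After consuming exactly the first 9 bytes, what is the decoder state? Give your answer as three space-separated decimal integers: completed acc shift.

byte[0]=0xAB cont=1 payload=0x2B: acc |= 43<<0 -> completed=0 acc=43 shift=7
byte[1]=0x9C cont=1 payload=0x1C: acc |= 28<<7 -> completed=0 acc=3627 shift=14
byte[2]=0x36 cont=0 payload=0x36: varint #1 complete (value=888363); reset -> completed=1 acc=0 shift=0
byte[3]=0xE9 cont=1 payload=0x69: acc |= 105<<0 -> completed=1 acc=105 shift=7
byte[4]=0x88 cont=1 payload=0x08: acc |= 8<<7 -> completed=1 acc=1129 shift=14
byte[5]=0x49 cont=0 payload=0x49: varint #2 complete (value=1197161); reset -> completed=2 acc=0 shift=0
byte[6]=0xB2 cont=1 payload=0x32: acc |= 50<<0 -> completed=2 acc=50 shift=7
byte[7]=0xED cont=1 payload=0x6D: acc |= 109<<7 -> completed=2 acc=14002 shift=14
byte[8]=0xFD cont=1 payload=0x7D: acc |= 125<<14 -> completed=2 acc=2062002 shift=21

Answer: 2 2062002 21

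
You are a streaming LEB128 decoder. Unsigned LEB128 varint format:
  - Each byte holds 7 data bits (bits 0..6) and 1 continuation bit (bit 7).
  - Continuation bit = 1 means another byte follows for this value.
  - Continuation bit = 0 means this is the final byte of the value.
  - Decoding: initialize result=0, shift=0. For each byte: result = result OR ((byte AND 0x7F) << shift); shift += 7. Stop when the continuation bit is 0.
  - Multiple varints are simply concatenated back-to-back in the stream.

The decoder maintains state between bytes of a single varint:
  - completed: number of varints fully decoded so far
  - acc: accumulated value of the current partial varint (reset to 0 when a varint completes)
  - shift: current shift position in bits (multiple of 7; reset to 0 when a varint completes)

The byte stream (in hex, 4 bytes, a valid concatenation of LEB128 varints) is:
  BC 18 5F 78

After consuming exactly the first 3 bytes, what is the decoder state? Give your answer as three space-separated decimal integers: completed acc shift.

Answer: 2 0 0

Derivation:
byte[0]=0xBC cont=1 payload=0x3C: acc |= 60<<0 -> completed=0 acc=60 shift=7
byte[1]=0x18 cont=0 payload=0x18: varint #1 complete (value=3132); reset -> completed=1 acc=0 shift=0
byte[2]=0x5F cont=0 payload=0x5F: varint #2 complete (value=95); reset -> completed=2 acc=0 shift=0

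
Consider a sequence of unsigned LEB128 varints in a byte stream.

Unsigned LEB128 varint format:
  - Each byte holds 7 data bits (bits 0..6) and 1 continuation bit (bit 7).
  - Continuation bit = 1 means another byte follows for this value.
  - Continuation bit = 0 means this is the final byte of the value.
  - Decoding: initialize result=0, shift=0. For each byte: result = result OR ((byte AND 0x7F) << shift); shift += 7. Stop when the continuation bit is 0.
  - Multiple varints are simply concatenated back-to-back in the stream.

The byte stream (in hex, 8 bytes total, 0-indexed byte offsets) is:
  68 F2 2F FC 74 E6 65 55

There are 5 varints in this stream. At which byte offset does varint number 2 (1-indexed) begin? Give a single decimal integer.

Answer: 1

Derivation:
  byte[0]=0x68 cont=0 payload=0x68=104: acc |= 104<<0 -> acc=104 shift=7 [end]
Varint 1: bytes[0:1] = 68 -> value 104 (1 byte(s))
  byte[1]=0xF2 cont=1 payload=0x72=114: acc |= 114<<0 -> acc=114 shift=7
  byte[2]=0x2F cont=0 payload=0x2F=47: acc |= 47<<7 -> acc=6130 shift=14 [end]
Varint 2: bytes[1:3] = F2 2F -> value 6130 (2 byte(s))
  byte[3]=0xFC cont=1 payload=0x7C=124: acc |= 124<<0 -> acc=124 shift=7
  byte[4]=0x74 cont=0 payload=0x74=116: acc |= 116<<7 -> acc=14972 shift=14 [end]
Varint 3: bytes[3:5] = FC 74 -> value 14972 (2 byte(s))
  byte[5]=0xE6 cont=1 payload=0x66=102: acc |= 102<<0 -> acc=102 shift=7
  byte[6]=0x65 cont=0 payload=0x65=101: acc |= 101<<7 -> acc=13030 shift=14 [end]
Varint 4: bytes[5:7] = E6 65 -> value 13030 (2 byte(s))
  byte[7]=0x55 cont=0 payload=0x55=85: acc |= 85<<0 -> acc=85 shift=7 [end]
Varint 5: bytes[7:8] = 55 -> value 85 (1 byte(s))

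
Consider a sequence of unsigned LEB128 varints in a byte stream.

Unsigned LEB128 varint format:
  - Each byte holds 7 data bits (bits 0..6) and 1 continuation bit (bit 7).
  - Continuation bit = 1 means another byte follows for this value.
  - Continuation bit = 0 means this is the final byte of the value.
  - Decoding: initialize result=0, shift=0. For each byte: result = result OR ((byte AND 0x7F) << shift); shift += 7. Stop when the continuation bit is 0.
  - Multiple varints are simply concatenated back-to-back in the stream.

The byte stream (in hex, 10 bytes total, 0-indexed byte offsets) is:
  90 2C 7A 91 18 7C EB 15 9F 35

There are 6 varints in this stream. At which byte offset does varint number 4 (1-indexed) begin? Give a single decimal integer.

  byte[0]=0x90 cont=1 payload=0x10=16: acc |= 16<<0 -> acc=16 shift=7
  byte[1]=0x2C cont=0 payload=0x2C=44: acc |= 44<<7 -> acc=5648 shift=14 [end]
Varint 1: bytes[0:2] = 90 2C -> value 5648 (2 byte(s))
  byte[2]=0x7A cont=0 payload=0x7A=122: acc |= 122<<0 -> acc=122 shift=7 [end]
Varint 2: bytes[2:3] = 7A -> value 122 (1 byte(s))
  byte[3]=0x91 cont=1 payload=0x11=17: acc |= 17<<0 -> acc=17 shift=7
  byte[4]=0x18 cont=0 payload=0x18=24: acc |= 24<<7 -> acc=3089 shift=14 [end]
Varint 3: bytes[3:5] = 91 18 -> value 3089 (2 byte(s))
  byte[5]=0x7C cont=0 payload=0x7C=124: acc |= 124<<0 -> acc=124 shift=7 [end]
Varint 4: bytes[5:6] = 7C -> value 124 (1 byte(s))
  byte[6]=0xEB cont=1 payload=0x6B=107: acc |= 107<<0 -> acc=107 shift=7
  byte[7]=0x15 cont=0 payload=0x15=21: acc |= 21<<7 -> acc=2795 shift=14 [end]
Varint 5: bytes[6:8] = EB 15 -> value 2795 (2 byte(s))
  byte[8]=0x9F cont=1 payload=0x1F=31: acc |= 31<<0 -> acc=31 shift=7
  byte[9]=0x35 cont=0 payload=0x35=53: acc |= 53<<7 -> acc=6815 shift=14 [end]
Varint 6: bytes[8:10] = 9F 35 -> value 6815 (2 byte(s))

Answer: 5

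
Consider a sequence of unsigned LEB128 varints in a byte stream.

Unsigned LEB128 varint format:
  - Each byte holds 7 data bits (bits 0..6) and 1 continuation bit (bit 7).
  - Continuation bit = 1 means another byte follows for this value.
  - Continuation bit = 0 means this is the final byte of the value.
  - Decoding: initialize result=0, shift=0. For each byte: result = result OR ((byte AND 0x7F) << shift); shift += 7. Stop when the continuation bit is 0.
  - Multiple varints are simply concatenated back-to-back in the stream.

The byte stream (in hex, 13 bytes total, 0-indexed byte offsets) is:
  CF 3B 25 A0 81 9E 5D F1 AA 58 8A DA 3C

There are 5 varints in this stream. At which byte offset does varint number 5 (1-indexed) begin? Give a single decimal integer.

  byte[0]=0xCF cont=1 payload=0x4F=79: acc |= 79<<0 -> acc=79 shift=7
  byte[1]=0x3B cont=0 payload=0x3B=59: acc |= 59<<7 -> acc=7631 shift=14 [end]
Varint 1: bytes[0:2] = CF 3B -> value 7631 (2 byte(s))
  byte[2]=0x25 cont=0 payload=0x25=37: acc |= 37<<0 -> acc=37 shift=7 [end]
Varint 2: bytes[2:3] = 25 -> value 37 (1 byte(s))
  byte[3]=0xA0 cont=1 payload=0x20=32: acc |= 32<<0 -> acc=32 shift=7
  byte[4]=0x81 cont=1 payload=0x01=1: acc |= 1<<7 -> acc=160 shift=14
  byte[5]=0x9E cont=1 payload=0x1E=30: acc |= 30<<14 -> acc=491680 shift=21
  byte[6]=0x5D cont=0 payload=0x5D=93: acc |= 93<<21 -> acc=195526816 shift=28 [end]
Varint 3: bytes[3:7] = A0 81 9E 5D -> value 195526816 (4 byte(s))
  byte[7]=0xF1 cont=1 payload=0x71=113: acc |= 113<<0 -> acc=113 shift=7
  byte[8]=0xAA cont=1 payload=0x2A=42: acc |= 42<<7 -> acc=5489 shift=14
  byte[9]=0x58 cont=0 payload=0x58=88: acc |= 88<<14 -> acc=1447281 shift=21 [end]
Varint 4: bytes[7:10] = F1 AA 58 -> value 1447281 (3 byte(s))
  byte[10]=0x8A cont=1 payload=0x0A=10: acc |= 10<<0 -> acc=10 shift=7
  byte[11]=0xDA cont=1 payload=0x5A=90: acc |= 90<<7 -> acc=11530 shift=14
  byte[12]=0x3C cont=0 payload=0x3C=60: acc |= 60<<14 -> acc=994570 shift=21 [end]
Varint 5: bytes[10:13] = 8A DA 3C -> value 994570 (3 byte(s))

Answer: 10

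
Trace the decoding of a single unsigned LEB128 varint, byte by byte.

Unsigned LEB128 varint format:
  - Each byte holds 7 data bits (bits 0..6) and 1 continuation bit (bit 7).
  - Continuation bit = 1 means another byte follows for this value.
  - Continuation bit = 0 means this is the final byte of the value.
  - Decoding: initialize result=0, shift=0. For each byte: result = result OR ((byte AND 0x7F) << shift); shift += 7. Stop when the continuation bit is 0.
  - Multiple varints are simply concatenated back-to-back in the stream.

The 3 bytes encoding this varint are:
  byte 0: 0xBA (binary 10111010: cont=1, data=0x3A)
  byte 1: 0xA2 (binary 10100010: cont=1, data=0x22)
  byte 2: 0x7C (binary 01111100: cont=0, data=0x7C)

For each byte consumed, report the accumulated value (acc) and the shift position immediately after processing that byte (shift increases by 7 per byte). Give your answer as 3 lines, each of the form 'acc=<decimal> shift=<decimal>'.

Answer: acc=58 shift=7
acc=4410 shift=14
acc=2036026 shift=21

Derivation:
byte 0=0xBA: payload=0x3A=58, contrib = 58<<0 = 58; acc -> 58, shift -> 7
byte 1=0xA2: payload=0x22=34, contrib = 34<<7 = 4352; acc -> 4410, shift -> 14
byte 2=0x7C: payload=0x7C=124, contrib = 124<<14 = 2031616; acc -> 2036026, shift -> 21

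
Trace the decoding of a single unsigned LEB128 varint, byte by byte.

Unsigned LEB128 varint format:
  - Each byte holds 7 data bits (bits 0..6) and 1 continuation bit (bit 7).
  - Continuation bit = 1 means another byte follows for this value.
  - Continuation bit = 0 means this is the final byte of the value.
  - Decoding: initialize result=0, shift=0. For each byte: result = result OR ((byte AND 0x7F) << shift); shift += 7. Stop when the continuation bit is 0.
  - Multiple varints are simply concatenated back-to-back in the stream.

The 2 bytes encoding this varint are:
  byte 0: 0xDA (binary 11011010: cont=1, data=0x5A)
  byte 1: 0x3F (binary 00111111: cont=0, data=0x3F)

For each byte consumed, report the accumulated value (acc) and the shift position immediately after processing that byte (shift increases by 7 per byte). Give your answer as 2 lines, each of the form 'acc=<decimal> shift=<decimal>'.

Answer: acc=90 shift=7
acc=8154 shift=14

Derivation:
byte 0=0xDA: payload=0x5A=90, contrib = 90<<0 = 90; acc -> 90, shift -> 7
byte 1=0x3F: payload=0x3F=63, contrib = 63<<7 = 8064; acc -> 8154, shift -> 14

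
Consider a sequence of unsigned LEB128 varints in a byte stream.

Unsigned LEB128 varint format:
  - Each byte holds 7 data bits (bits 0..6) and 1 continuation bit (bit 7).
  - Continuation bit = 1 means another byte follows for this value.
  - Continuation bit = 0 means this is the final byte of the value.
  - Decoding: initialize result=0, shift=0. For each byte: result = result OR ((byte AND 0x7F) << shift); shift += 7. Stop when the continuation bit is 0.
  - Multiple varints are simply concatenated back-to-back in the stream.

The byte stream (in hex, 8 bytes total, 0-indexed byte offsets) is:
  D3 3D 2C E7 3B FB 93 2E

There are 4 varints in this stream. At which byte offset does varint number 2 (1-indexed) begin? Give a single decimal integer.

  byte[0]=0xD3 cont=1 payload=0x53=83: acc |= 83<<0 -> acc=83 shift=7
  byte[1]=0x3D cont=0 payload=0x3D=61: acc |= 61<<7 -> acc=7891 shift=14 [end]
Varint 1: bytes[0:2] = D3 3D -> value 7891 (2 byte(s))
  byte[2]=0x2C cont=0 payload=0x2C=44: acc |= 44<<0 -> acc=44 shift=7 [end]
Varint 2: bytes[2:3] = 2C -> value 44 (1 byte(s))
  byte[3]=0xE7 cont=1 payload=0x67=103: acc |= 103<<0 -> acc=103 shift=7
  byte[4]=0x3B cont=0 payload=0x3B=59: acc |= 59<<7 -> acc=7655 shift=14 [end]
Varint 3: bytes[3:5] = E7 3B -> value 7655 (2 byte(s))
  byte[5]=0xFB cont=1 payload=0x7B=123: acc |= 123<<0 -> acc=123 shift=7
  byte[6]=0x93 cont=1 payload=0x13=19: acc |= 19<<7 -> acc=2555 shift=14
  byte[7]=0x2E cont=0 payload=0x2E=46: acc |= 46<<14 -> acc=756219 shift=21 [end]
Varint 4: bytes[5:8] = FB 93 2E -> value 756219 (3 byte(s))

Answer: 2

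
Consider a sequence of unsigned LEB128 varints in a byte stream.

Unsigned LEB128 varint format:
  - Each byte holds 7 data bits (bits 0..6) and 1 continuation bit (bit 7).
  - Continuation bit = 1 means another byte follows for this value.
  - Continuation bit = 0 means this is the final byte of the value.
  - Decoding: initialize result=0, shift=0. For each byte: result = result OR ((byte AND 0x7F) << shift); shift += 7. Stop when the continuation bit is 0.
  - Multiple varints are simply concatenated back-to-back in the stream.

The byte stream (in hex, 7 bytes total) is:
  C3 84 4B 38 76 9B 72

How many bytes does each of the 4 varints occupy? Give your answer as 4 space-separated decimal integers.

Answer: 3 1 1 2

Derivation:
  byte[0]=0xC3 cont=1 payload=0x43=67: acc |= 67<<0 -> acc=67 shift=7
  byte[1]=0x84 cont=1 payload=0x04=4: acc |= 4<<7 -> acc=579 shift=14
  byte[2]=0x4B cont=0 payload=0x4B=75: acc |= 75<<14 -> acc=1229379 shift=21 [end]
Varint 1: bytes[0:3] = C3 84 4B -> value 1229379 (3 byte(s))
  byte[3]=0x38 cont=0 payload=0x38=56: acc |= 56<<0 -> acc=56 shift=7 [end]
Varint 2: bytes[3:4] = 38 -> value 56 (1 byte(s))
  byte[4]=0x76 cont=0 payload=0x76=118: acc |= 118<<0 -> acc=118 shift=7 [end]
Varint 3: bytes[4:5] = 76 -> value 118 (1 byte(s))
  byte[5]=0x9B cont=1 payload=0x1B=27: acc |= 27<<0 -> acc=27 shift=7
  byte[6]=0x72 cont=0 payload=0x72=114: acc |= 114<<7 -> acc=14619 shift=14 [end]
Varint 4: bytes[5:7] = 9B 72 -> value 14619 (2 byte(s))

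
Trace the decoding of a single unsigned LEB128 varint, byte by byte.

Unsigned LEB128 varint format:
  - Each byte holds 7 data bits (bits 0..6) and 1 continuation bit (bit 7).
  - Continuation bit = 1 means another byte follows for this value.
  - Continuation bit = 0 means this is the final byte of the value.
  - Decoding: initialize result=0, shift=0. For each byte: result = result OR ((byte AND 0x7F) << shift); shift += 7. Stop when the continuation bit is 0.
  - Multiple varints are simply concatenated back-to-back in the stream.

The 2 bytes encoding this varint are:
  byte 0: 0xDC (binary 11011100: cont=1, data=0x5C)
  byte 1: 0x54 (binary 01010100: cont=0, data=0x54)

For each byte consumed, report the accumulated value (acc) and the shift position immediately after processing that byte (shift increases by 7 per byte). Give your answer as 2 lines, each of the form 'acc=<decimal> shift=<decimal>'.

byte 0=0xDC: payload=0x5C=92, contrib = 92<<0 = 92; acc -> 92, shift -> 7
byte 1=0x54: payload=0x54=84, contrib = 84<<7 = 10752; acc -> 10844, shift -> 14

Answer: acc=92 shift=7
acc=10844 shift=14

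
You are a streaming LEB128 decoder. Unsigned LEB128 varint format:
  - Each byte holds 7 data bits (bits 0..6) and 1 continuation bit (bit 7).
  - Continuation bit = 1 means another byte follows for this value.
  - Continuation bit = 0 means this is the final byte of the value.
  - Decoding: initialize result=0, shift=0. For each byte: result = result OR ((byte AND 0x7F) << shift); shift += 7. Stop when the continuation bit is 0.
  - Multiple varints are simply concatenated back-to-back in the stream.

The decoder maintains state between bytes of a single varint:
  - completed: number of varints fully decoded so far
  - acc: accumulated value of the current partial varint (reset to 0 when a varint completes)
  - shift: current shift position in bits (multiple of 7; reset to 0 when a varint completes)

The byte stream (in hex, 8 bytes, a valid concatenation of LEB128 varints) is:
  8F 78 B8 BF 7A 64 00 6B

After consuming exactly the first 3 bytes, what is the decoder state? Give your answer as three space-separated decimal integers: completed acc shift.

Answer: 1 56 7

Derivation:
byte[0]=0x8F cont=1 payload=0x0F: acc |= 15<<0 -> completed=0 acc=15 shift=7
byte[1]=0x78 cont=0 payload=0x78: varint #1 complete (value=15375); reset -> completed=1 acc=0 shift=0
byte[2]=0xB8 cont=1 payload=0x38: acc |= 56<<0 -> completed=1 acc=56 shift=7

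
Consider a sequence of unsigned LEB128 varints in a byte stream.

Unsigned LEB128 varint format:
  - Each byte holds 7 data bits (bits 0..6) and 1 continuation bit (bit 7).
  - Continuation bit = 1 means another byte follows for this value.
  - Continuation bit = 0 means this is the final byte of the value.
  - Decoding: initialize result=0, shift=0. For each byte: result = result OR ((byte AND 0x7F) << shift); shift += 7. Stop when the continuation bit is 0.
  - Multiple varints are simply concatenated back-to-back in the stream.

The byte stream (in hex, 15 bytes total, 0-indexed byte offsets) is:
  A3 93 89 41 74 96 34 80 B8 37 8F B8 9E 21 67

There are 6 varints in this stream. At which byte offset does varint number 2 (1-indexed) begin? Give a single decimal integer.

Answer: 4

Derivation:
  byte[0]=0xA3 cont=1 payload=0x23=35: acc |= 35<<0 -> acc=35 shift=7
  byte[1]=0x93 cont=1 payload=0x13=19: acc |= 19<<7 -> acc=2467 shift=14
  byte[2]=0x89 cont=1 payload=0x09=9: acc |= 9<<14 -> acc=149923 shift=21
  byte[3]=0x41 cont=0 payload=0x41=65: acc |= 65<<21 -> acc=136464803 shift=28 [end]
Varint 1: bytes[0:4] = A3 93 89 41 -> value 136464803 (4 byte(s))
  byte[4]=0x74 cont=0 payload=0x74=116: acc |= 116<<0 -> acc=116 shift=7 [end]
Varint 2: bytes[4:5] = 74 -> value 116 (1 byte(s))
  byte[5]=0x96 cont=1 payload=0x16=22: acc |= 22<<0 -> acc=22 shift=7
  byte[6]=0x34 cont=0 payload=0x34=52: acc |= 52<<7 -> acc=6678 shift=14 [end]
Varint 3: bytes[5:7] = 96 34 -> value 6678 (2 byte(s))
  byte[7]=0x80 cont=1 payload=0x00=0: acc |= 0<<0 -> acc=0 shift=7
  byte[8]=0xB8 cont=1 payload=0x38=56: acc |= 56<<7 -> acc=7168 shift=14
  byte[9]=0x37 cont=0 payload=0x37=55: acc |= 55<<14 -> acc=908288 shift=21 [end]
Varint 4: bytes[7:10] = 80 B8 37 -> value 908288 (3 byte(s))
  byte[10]=0x8F cont=1 payload=0x0F=15: acc |= 15<<0 -> acc=15 shift=7
  byte[11]=0xB8 cont=1 payload=0x38=56: acc |= 56<<7 -> acc=7183 shift=14
  byte[12]=0x9E cont=1 payload=0x1E=30: acc |= 30<<14 -> acc=498703 shift=21
  byte[13]=0x21 cont=0 payload=0x21=33: acc |= 33<<21 -> acc=69704719 shift=28 [end]
Varint 5: bytes[10:14] = 8F B8 9E 21 -> value 69704719 (4 byte(s))
  byte[14]=0x67 cont=0 payload=0x67=103: acc |= 103<<0 -> acc=103 shift=7 [end]
Varint 6: bytes[14:15] = 67 -> value 103 (1 byte(s))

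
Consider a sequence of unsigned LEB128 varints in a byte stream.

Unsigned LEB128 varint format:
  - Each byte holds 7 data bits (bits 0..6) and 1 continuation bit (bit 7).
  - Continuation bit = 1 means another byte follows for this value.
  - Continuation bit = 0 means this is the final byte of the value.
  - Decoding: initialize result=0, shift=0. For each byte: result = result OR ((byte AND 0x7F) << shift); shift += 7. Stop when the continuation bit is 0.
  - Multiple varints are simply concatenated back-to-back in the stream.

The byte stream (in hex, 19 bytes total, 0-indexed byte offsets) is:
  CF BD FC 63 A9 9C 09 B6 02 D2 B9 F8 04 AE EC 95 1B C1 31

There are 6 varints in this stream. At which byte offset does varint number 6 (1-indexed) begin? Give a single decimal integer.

Answer: 17

Derivation:
  byte[0]=0xCF cont=1 payload=0x4F=79: acc |= 79<<0 -> acc=79 shift=7
  byte[1]=0xBD cont=1 payload=0x3D=61: acc |= 61<<7 -> acc=7887 shift=14
  byte[2]=0xFC cont=1 payload=0x7C=124: acc |= 124<<14 -> acc=2039503 shift=21
  byte[3]=0x63 cont=0 payload=0x63=99: acc |= 99<<21 -> acc=209657551 shift=28 [end]
Varint 1: bytes[0:4] = CF BD FC 63 -> value 209657551 (4 byte(s))
  byte[4]=0xA9 cont=1 payload=0x29=41: acc |= 41<<0 -> acc=41 shift=7
  byte[5]=0x9C cont=1 payload=0x1C=28: acc |= 28<<7 -> acc=3625 shift=14
  byte[6]=0x09 cont=0 payload=0x09=9: acc |= 9<<14 -> acc=151081 shift=21 [end]
Varint 2: bytes[4:7] = A9 9C 09 -> value 151081 (3 byte(s))
  byte[7]=0xB6 cont=1 payload=0x36=54: acc |= 54<<0 -> acc=54 shift=7
  byte[8]=0x02 cont=0 payload=0x02=2: acc |= 2<<7 -> acc=310 shift=14 [end]
Varint 3: bytes[7:9] = B6 02 -> value 310 (2 byte(s))
  byte[9]=0xD2 cont=1 payload=0x52=82: acc |= 82<<0 -> acc=82 shift=7
  byte[10]=0xB9 cont=1 payload=0x39=57: acc |= 57<<7 -> acc=7378 shift=14
  byte[11]=0xF8 cont=1 payload=0x78=120: acc |= 120<<14 -> acc=1973458 shift=21
  byte[12]=0x04 cont=0 payload=0x04=4: acc |= 4<<21 -> acc=10362066 shift=28 [end]
Varint 4: bytes[9:13] = D2 B9 F8 04 -> value 10362066 (4 byte(s))
  byte[13]=0xAE cont=1 payload=0x2E=46: acc |= 46<<0 -> acc=46 shift=7
  byte[14]=0xEC cont=1 payload=0x6C=108: acc |= 108<<7 -> acc=13870 shift=14
  byte[15]=0x95 cont=1 payload=0x15=21: acc |= 21<<14 -> acc=357934 shift=21
  byte[16]=0x1B cont=0 payload=0x1B=27: acc |= 27<<21 -> acc=56981038 shift=28 [end]
Varint 5: bytes[13:17] = AE EC 95 1B -> value 56981038 (4 byte(s))
  byte[17]=0xC1 cont=1 payload=0x41=65: acc |= 65<<0 -> acc=65 shift=7
  byte[18]=0x31 cont=0 payload=0x31=49: acc |= 49<<7 -> acc=6337 shift=14 [end]
Varint 6: bytes[17:19] = C1 31 -> value 6337 (2 byte(s))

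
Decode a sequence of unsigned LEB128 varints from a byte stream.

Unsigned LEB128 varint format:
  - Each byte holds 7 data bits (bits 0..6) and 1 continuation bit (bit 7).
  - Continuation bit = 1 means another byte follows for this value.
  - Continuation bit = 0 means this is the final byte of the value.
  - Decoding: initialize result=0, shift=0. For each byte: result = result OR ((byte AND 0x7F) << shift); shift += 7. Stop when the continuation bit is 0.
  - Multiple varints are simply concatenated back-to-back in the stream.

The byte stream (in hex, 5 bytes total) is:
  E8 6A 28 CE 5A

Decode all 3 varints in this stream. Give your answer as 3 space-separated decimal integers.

  byte[0]=0xE8 cont=1 payload=0x68=104: acc |= 104<<0 -> acc=104 shift=7
  byte[1]=0x6A cont=0 payload=0x6A=106: acc |= 106<<7 -> acc=13672 shift=14 [end]
Varint 1: bytes[0:2] = E8 6A -> value 13672 (2 byte(s))
  byte[2]=0x28 cont=0 payload=0x28=40: acc |= 40<<0 -> acc=40 shift=7 [end]
Varint 2: bytes[2:3] = 28 -> value 40 (1 byte(s))
  byte[3]=0xCE cont=1 payload=0x4E=78: acc |= 78<<0 -> acc=78 shift=7
  byte[4]=0x5A cont=0 payload=0x5A=90: acc |= 90<<7 -> acc=11598 shift=14 [end]
Varint 3: bytes[3:5] = CE 5A -> value 11598 (2 byte(s))

Answer: 13672 40 11598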